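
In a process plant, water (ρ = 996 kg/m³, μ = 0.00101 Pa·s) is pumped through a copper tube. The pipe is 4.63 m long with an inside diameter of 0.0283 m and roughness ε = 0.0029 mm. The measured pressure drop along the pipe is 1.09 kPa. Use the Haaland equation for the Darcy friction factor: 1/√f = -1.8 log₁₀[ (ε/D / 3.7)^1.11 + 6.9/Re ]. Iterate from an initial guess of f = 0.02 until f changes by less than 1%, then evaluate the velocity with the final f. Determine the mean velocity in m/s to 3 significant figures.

V ≈ 0.719 m/s

Rearranging Darcy-Weisbach: V = √(2·ΔP·D/(f·L·ρ)). With ε/D = 2.9e-06/0.0283 = 0.000102, iterate starting from f = 0.02:
  f = 0.02 → V = √(2·1090·0.0283/(0.02·4.63·996)) = 0.8179 m/s; Re = ρVD/μ = 2.282e+04; f → 0.02509
  f = 0.02509 → V = 0.7302 m/s; Re = 2.038e+04; f → 0.02579
  f = 0.02579 → V = 0.7202 m/s; Re = 2.01e+04; f → 0.02588
Converged (Δf/f < 1%). With the final f = 0.02588: V = √(2·1090·0.0283/(0.02588·4.63·996)) = 0.719 m/s.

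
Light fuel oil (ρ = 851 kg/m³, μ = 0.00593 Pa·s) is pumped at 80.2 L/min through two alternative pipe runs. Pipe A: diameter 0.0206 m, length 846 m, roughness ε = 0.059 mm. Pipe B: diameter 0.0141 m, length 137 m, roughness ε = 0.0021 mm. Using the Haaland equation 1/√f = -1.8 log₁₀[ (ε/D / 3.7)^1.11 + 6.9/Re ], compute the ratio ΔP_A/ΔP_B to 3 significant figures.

ΔP_A/ΔP_B ≈ 1.16

Pipe A: V = Q/A = 0.001337/0.0003333 = 4.011 m/s; Re = 1.186e+04; ε/D = 0.00286; Haaland → f = 0.03363; ΔP_A = f(L/D)(ρV²/2) = 9.451e+06 Pa.
Pipe B: V = Q/A = 0.001337/0.0001561 = 8.56 m/s; Re = 1.732e+04; ε/D = 0.000149; Haaland → f = 0.02693; ΔP_B = f(L/D)(ρV²/2) = 8.158e+06 Pa.
ΔP_A/ΔP_B = 9.451e+06/8.158e+06 = 1.16.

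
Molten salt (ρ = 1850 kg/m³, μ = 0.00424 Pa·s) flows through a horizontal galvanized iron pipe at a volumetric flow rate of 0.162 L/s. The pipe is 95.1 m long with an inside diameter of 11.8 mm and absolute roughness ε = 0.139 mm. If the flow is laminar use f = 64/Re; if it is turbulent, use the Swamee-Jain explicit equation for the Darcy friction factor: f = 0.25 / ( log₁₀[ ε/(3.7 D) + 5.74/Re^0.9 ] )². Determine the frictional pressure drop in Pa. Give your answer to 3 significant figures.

ΔP ≈ 774000 Pa

Q = 0.162 L/s = 0.162/1000 = 0.000162 m³/s.
Cross-sectional area A = πD²/4 = π(0.0118)²/4 = 0.0001094 m²; mean velocity V = Q/A = 0.000162/0.0001094 = 1.481 m/s.
Reynolds number Re = ρVD/μ = 1850 · 1.481 · 0.0118 / 0.00424 = 7627.
Re > 4000 → turbulent. Relative roughness ε/D = 0.000139/0.0118 = 0.0118. Swamee-Jain: f = 0.25/(log₁₀[0.0118/3.7 + 5.74/7627^0.9])² = 0.25/(log₁₀[0.00318 + 0.00184])² = 0.25/(-2.299)² = 0.0473.
Darcy-Weisbach: ΔP = f(L/D)(ρV²/2) = 0.0473·(95.1/0.0118)·(1850·1.481²/2) = 0.0473·8059·2030 = 7.738e+05 Pa.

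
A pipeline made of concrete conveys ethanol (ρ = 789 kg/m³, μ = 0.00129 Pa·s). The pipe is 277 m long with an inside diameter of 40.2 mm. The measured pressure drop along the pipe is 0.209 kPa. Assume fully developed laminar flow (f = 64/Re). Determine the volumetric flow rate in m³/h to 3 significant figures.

For laminar flow, f = 64/Re with Re = ρVD/μ, so Darcy-Weisbach reduces to ΔP = 32μLV/D². Solving for V: V = ΔP·D²/(32μL) = 209·(0.0402)²/(32·0.00129·277) = 0.02954 m/s.
Check: Re = ρVD/μ = 789·0.02954·0.0402/0.00129 = 726.3 < 2300, so the laminar assumption holds.
Q = V·A = 0.02954·(π/4·0.0402²) = 3.749e-05 m³/s = 0.135 m³/h.

Q ≈ 0.135 m³/h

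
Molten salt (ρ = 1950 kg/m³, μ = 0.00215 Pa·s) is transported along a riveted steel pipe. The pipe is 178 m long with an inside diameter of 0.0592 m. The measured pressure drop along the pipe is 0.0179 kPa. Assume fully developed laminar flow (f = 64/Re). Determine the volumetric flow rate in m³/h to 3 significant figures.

For laminar flow, f = 64/Re with Re = ρVD/μ, so Darcy-Weisbach reduces to ΔP = 32μLV/D². Solving for V: V = ΔP·D²/(32μL) = 17.9·(0.0592)²/(32·0.00215·178) = 0.005123 m/s.
Check: Re = ρVD/μ = 1950·0.005123·0.0592/0.00215 = 275 < 2300, so the laminar assumption holds.
Q = V·A = 0.005123·(π/4·0.0592²) = 1.41e-05 m³/s = 0.0508 m³/h.

Q ≈ 0.0508 m³/h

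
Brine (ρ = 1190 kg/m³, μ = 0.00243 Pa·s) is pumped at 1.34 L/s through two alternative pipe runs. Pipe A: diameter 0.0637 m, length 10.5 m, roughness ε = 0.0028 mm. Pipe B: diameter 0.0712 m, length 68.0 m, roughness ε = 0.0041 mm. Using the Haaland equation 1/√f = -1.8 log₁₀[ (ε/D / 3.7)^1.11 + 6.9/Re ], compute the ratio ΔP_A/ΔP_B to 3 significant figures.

ΔP_A/ΔP_B ≈ 0.261

Pipe A: V = Q/A = 0.00134/0.003187 = 0.4205 m/s; Re = 1.312e+04; ε/D = 4.4e-05; Haaland → f = 0.02876; ΔP_A = f(L/D)(ρV²/2) = 498.6 Pa.
Pipe B: V = Q/A = 0.00134/0.003982 = 0.3366 m/s; Re = 1.173e+04; ε/D = 5.76e-05; Haaland → f = 0.02963; ΔP_B = f(L/D)(ρV²/2) = 1907 Pa.
ΔP_A/ΔP_B = 498.6/1907 = 0.261.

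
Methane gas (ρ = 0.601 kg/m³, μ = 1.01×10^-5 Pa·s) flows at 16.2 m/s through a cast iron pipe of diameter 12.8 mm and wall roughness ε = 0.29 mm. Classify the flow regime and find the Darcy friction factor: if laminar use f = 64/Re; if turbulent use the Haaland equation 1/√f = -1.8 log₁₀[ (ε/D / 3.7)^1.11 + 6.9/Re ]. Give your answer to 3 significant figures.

Re = ρVD/μ = 0.601·16.2·0.0128/1.01e-05 = 1.234e+04.
Re > 4000 → turbulent. ε/D = 0.00029/0.0128 = 0.0227; Haaland: 1/√f = -1.8 log₁₀[0.0035 + 0.000559] = 4.306, so f = 0.05394.

f ≈ 0.0539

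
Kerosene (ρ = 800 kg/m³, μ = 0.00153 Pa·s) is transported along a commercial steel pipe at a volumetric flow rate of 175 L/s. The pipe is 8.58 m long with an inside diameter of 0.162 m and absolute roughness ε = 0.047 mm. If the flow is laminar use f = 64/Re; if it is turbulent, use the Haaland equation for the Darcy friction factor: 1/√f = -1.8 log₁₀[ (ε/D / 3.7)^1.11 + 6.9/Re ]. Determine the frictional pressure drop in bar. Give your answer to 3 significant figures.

Q = 175 L/s = 175/1000 = 0.175 m³/s.
Cross-sectional area A = πD²/4 = π(0.162)²/4 = 0.02061 m²; mean velocity V = Q/A = 0.175/0.02061 = 8.49 m/s.
Reynolds number Re = ρVD/μ = 800 · 8.49 · 0.162 / 0.00153 = 7.192e+05.
Re > 4000 → turbulent. Relative roughness ε/D = 4.7e-05/0.162 = 0.00029. Haaland: 1/√f = -1.8 log₁₀[(0.00029/3.7)^1.11 + 6.9/7.192e+05] = -1.8 log₁₀[2.77e-05 + 9.59e-06] = 7.971, so f = 0.01574.
Darcy-Weisbach: ΔP = f(L/D)(ρV²/2) = 0.01574·(8.58/0.162)·(800·8.49²/2) = 0.01574·52.96·2.883e+04 = 2.404e+04 Pa.
ΔP = 2.404e+04 Pa = 0.240 bar.

ΔP ≈ 0.240 bar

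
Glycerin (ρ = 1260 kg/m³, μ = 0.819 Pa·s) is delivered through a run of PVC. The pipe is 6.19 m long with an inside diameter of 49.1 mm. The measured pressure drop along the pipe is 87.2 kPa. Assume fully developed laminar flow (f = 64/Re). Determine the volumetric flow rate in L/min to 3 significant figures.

For laminar flow, f = 64/Re with Re = ρVD/μ, so Darcy-Weisbach reduces to ΔP = 32μLV/D². Solving for V: V = ΔP·D²/(32μL) = 8.72e+04·(0.0491)²/(32·0.819·6.19) = 1.296 m/s.
Check: Re = ρVD/μ = 1260·1.296·0.0491/0.819 = 97.89 < 2300, so the laminar assumption holds.
Q = V·A = 1.296·(π/4·0.0491²) = 0.002454 m³/s = 147 L/min.

Q ≈ 147 L/min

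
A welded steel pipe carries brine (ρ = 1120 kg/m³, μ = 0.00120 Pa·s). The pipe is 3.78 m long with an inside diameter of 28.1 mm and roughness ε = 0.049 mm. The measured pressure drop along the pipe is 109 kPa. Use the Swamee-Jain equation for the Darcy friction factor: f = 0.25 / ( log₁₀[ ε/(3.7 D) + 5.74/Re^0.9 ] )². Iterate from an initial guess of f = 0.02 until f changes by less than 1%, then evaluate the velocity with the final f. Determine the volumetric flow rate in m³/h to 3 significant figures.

Q ≈ 17.4 m³/h

Rearranging Darcy-Weisbach: V = √(2·ΔP·D/(f·L·ρ)). With ε/D = 4.9e-05/0.0281 = 0.00174, iterate starting from f = 0.02:
  f = 0.02 → V = √(2·1.09e+05·0.0281/(0.02·3.78·1120)) = 8.506 m/s; Re = ρVD/μ = 2.231e+05; f → 0.02364
  f = 0.02364 → V = 7.824 m/s; Re = 2.052e+05; f → 0.02371
Converged (Δf/f < 1%). With the final f = 0.02371: V = √(2·1.09e+05·0.0281/(0.02371·3.78·1120)) = 7.811 m/s.
Q = V·A = 7.811·(π/4·0.0281²) = 0.004844 m³/s = 17.4 m³/h.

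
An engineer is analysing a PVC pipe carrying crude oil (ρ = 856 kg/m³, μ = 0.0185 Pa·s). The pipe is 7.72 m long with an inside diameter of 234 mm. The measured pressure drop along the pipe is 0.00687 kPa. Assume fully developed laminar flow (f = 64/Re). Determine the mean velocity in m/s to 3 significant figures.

For laminar flow, f = 64/Re with Re = ρVD/μ, so Darcy-Weisbach reduces to ΔP = 32μLV/D². Solving for V: V = ΔP·D²/(32μL) = 6.87·(0.234)²/(32·0.0185·7.72) = 0.08231 m/s.
Check: Re = ρVD/μ = 856·0.08231·0.234/0.0185 = 891.2 < 2300, so the laminar assumption holds.

V ≈ 0.0823 m/s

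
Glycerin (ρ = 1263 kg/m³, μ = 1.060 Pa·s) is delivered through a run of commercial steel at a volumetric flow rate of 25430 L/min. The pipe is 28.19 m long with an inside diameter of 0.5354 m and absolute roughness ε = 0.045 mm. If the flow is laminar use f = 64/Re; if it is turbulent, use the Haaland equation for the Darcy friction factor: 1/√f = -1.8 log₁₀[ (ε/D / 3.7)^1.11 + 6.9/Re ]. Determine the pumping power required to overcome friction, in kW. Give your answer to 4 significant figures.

P ≈ 2.662 kW

Q = 25430 L/min = 25430/60000 = 0.4238 m³/s.
Cross-sectional area A = πD²/4 = π(0.5354)²/4 = 0.2251 m²; mean velocity V = Q/A = 0.4238/0.2251 = 1.883 m/s.
Reynolds number Re = ρVD/μ = 1263 · 1.883 · 0.5354 / 1.06 = 1201.
Re < 2300 → laminar flow, so f = 64/Re = 64/1201 = 0.05329 (the turbulent correlation is not needed).
Darcy-Weisbach: ΔP = f(L/D)(ρV²/2) = 0.05329·(28.19/0.5354)·(1263·1.883²/2) = 0.05329·52.65·2238 = 6280 Pa.
Pumping power P = QΔP = 0.4238·6280 = 2661.6 W = 2.662 kW.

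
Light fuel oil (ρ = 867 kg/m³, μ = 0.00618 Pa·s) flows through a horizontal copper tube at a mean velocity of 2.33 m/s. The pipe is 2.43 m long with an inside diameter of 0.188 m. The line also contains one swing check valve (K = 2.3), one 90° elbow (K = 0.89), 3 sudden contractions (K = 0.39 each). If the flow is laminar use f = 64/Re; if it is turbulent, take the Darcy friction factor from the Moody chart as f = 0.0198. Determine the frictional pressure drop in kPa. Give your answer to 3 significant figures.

ΔP ≈ 10.9 kPa

Reynolds number Re = ρVD/μ = 867 · 2.33 · 0.188 / 0.00618 = 6.145e+04.
Re > 4000 → turbulent; use the Moody-chart value f = 0.0198.
Total minor-loss coefficient ΣK = 1·2.3 + 1·0.89 + 3·0.39 = 4.36.
ΔP = [f·L/D + ΣK]·(ρV²/2) = [0.0198·2.43/0.188 + 4.36]·(867·2.33²/2) = [0.2559 + 4.36]·2353 = 1.086e+04 Pa.
ΔP = 1.086e+04 Pa = 10.9 kPa.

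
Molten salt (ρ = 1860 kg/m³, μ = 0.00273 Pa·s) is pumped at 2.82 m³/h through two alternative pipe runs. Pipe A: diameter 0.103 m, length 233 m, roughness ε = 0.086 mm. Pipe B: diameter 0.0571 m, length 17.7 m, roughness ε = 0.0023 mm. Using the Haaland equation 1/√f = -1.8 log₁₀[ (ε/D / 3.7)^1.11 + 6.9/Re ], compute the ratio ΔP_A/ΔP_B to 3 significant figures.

ΔP_A/ΔP_B ≈ 0.831

Pipe A: V = Q/A = 0.0007833/0.008332 = 0.09401 m/s; Re = 6597; ε/D = 0.000835; Haaland → f = 0.03559; ΔP_A = f(L/D)(ρV²/2) = 661.8 Pa.
Pipe B: V = Q/A = 0.0007833/0.002561 = 0.3059 m/s; Re = 1.19e+04; ε/D = 4.03e-05; Haaland → f = 0.0295; ΔP_B = f(L/D)(ρV²/2) = 795.9 Pa.
ΔP_A/ΔP_B = 661.8/795.9 = 0.831.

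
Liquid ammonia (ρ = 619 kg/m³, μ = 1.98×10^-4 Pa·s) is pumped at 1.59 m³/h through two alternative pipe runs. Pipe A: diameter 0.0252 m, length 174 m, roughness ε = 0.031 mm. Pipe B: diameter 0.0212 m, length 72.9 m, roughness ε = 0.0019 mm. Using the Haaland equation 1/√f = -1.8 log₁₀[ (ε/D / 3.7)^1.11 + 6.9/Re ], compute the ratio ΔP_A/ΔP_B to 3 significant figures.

Pipe A: V = Q/A = 0.0004417/0.0004988 = 0.8855 m/s; Re = 6.976e+04; ε/D = 0.00123; Haaland → f = 0.02348; ΔP_A = f(L/D)(ρV²/2) = 3.934e+04 Pa.
Pipe B: V = Q/A = 0.0004417/0.000353 = 1.251 m/s; Re = 8.293e+04; ε/D = 8.96e-05; Haaland → f = 0.01889; ΔP_B = f(L/D)(ρV²/2) = 3.147e+04 Pa.
ΔP_A/ΔP_B = 3.934e+04/3.147e+04 = 1.25.

ΔP_A/ΔP_B ≈ 1.25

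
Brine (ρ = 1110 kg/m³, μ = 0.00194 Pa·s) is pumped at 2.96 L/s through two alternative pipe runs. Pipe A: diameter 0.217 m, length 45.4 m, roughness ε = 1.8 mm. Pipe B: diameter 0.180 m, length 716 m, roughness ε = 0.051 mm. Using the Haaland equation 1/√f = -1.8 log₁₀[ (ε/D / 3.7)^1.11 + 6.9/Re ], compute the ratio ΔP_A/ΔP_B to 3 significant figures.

ΔP_A/ΔP_B ≈ 0.0345

Pipe A: V = Q/A = 0.00296/0.03698 = 0.08004 m/s; Re = 9937; ε/D = 0.00829; Haaland → f = 0.04126; ΔP_A = f(L/D)(ρV²/2) = 30.69 Pa.
Pipe B: V = Q/A = 0.00296/0.02545 = 0.1163 m/s; Re = 1.198e+04; ε/D = 0.000283; Haaland → f = 0.02977; ΔP_B = f(L/D)(ρV²/2) = 889.3 Pa.
ΔP_A/ΔP_B = 30.69/889.3 = 0.0345.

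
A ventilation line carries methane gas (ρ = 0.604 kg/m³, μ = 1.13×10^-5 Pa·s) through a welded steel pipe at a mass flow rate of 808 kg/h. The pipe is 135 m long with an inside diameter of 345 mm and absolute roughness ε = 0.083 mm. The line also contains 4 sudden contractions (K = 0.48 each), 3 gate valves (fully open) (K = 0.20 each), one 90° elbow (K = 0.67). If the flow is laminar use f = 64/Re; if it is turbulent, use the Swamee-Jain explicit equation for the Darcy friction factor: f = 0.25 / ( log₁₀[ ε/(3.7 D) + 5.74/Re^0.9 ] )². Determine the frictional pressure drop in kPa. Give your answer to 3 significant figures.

ΔP ≈ 0.0530 kPa

ṁ = 808 kg/h = 808/3600 = 0.2244 kg/s.
A = πD²/4 = π(0.345)²/4 = 0.09348 m²; mean velocity V = ṁ/(ρA) = 0.2244/(0.604 · 0.09348) = 3.975 m/s.
Reynolds number Re = ρVD/μ = 0.604 · 3.975 · 0.345 / 1.13e-05 = 7.33e+04.
Re > 4000 → turbulent. Relative roughness ε/D = 8.3e-05/0.345 = 0.000241. Swamee-Jain: f = 0.25/(log₁₀[0.000241/3.7 + 5.74/7.33e+04^0.9])² = 0.25/(log₁₀[6.5e-05 + 0.00024])² = 0.25/(-3.516)² = 0.02023.
Total minor-loss coefficient ΣK = 4·0.48 + 3·0.2 + 1·0.67 = 3.19.
ΔP = [f·L/D + ΣK]·(ρV²/2) = [0.02023·135/0.345 + 3.19]·(0.604·3.975²/2) = [7.915 + 3.19]·4.772 = 52.99 Pa.
ΔP = 52.99 Pa = 0.0530 kPa.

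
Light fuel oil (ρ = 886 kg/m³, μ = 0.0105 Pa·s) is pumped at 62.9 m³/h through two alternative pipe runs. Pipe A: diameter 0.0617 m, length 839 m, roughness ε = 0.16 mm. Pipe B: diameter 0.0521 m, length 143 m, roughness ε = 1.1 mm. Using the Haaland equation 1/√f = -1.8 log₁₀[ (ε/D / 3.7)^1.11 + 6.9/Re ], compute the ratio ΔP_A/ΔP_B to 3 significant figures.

Pipe A: V = Q/A = 0.01747/0.00299 = 5.844 m/s; Re = 3.042e+04; ε/D = 0.00259; Haaland → f = 0.02894; ΔP_A = f(L/D)(ρV²/2) = 5.952e+06 Pa.
Pipe B: V = Q/A = 0.01747/0.002132 = 8.196 m/s; Re = 3.603e+04; ε/D = 0.0211; Haaland → f = 0.05078; ΔP_B = f(L/D)(ρV²/2) = 4.147e+06 Pa.
ΔP_A/ΔP_B = 5.952e+06/4.147e+06 = 1.44.

ΔP_A/ΔP_B ≈ 1.44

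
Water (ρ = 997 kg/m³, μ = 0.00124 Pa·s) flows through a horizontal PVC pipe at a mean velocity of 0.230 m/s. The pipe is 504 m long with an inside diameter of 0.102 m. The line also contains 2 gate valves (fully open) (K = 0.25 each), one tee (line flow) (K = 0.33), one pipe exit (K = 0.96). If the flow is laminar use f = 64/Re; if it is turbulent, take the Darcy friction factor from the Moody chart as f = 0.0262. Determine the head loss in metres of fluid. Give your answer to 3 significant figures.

h_f ≈ 0.354 m

Reynolds number Re = ρVD/μ = 997 · 0.23 · 0.102 / 0.00124 = 1.886e+04.
Re > 4000 → turbulent; use the Moody-chart value f = 0.0262.
Total minor-loss coefficient ΣK = 2·0.25 + 1·0.33 + 1·0.96 = 1.79.
ΔP = [f·L/D + ΣK]·(ρV²/2) = [0.0262·504/0.102 + 1.79]·(997·0.23²/2) = [129.5 + 1.79]·26.37 = 3461 Pa.
Head loss h_f = ΔP/(ρg) = 3461/(997·9.81) = 0.354 m.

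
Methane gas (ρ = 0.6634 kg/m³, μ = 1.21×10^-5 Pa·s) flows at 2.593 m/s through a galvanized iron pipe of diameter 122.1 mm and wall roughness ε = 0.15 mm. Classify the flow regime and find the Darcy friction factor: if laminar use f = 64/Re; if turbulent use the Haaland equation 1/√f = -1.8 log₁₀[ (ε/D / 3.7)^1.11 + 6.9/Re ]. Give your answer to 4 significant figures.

f ≈ 0.02884

Re = ρVD/μ = 0.6634·2.593·0.1221/1.21e-05 = 1.736e+04.
Re > 4000 → turbulent. ε/D = 0.00015/0.1221 = 0.00123; Haaland: 1/√f = -1.8 log₁₀[0.000138 + 0.000398] = 5.889, so f = 0.02884.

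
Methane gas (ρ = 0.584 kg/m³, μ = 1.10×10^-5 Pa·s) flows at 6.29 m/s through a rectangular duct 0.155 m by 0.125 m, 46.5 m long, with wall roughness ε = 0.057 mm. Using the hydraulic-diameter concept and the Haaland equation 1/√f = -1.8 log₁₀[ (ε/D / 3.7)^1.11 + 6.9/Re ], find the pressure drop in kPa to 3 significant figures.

ΔP ≈ 0.0865 kPa

Hydraulic diameter D_h = 4A/P = 4·(0.155·0.125)/(2·(0.155+0.125)) = 0.0775/0.56 = 0.1384 m.
Re = ρVD_h/μ = 0.584·6.29·0.1384/1.1e-05 = 4.622e+04.
ε/D_h = 5.7e-05/0.1384 = 0.000412; Haaland gives 1/√f = -1.8 log₁₀[4.09e-05+0.000149] = 6.697, so f = 0.02229.
ΔP = f(L/D_h)(ρV²/2) = 0.02229·46.5/0.1384·11.55 = 86.54 Pa.
ΔP = 0.0865 kPa.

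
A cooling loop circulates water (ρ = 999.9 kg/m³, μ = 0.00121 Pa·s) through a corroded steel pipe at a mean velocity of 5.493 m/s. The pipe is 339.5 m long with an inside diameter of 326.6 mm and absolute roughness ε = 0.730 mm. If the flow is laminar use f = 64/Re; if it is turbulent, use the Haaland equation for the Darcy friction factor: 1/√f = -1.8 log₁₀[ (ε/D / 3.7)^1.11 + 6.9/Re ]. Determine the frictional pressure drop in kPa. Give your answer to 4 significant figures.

ΔP ≈ 380.7 kPa

Reynolds number Re = ρVD/μ = 999.9 · 5.493 · 0.3266 / 0.00121 = 1.483e+06.
Re > 4000 → turbulent. Relative roughness ε/D = 0.00073/0.3266 = 0.00224. Haaland: 1/√f = -1.8 log₁₀[(0.00224/3.7)^1.11 + 6.9/1.483e+06] = -1.8 log₁₀[0.000267 + 4.65e-06] = 6.418, so f = 0.02428.
Darcy-Weisbach: ΔP = f(L/D)(ρV²/2) = 0.02428·(339.5/0.3266)·(999.9·5.493²/2) = 0.02428·1039·1.509e+04 = 3.807e+05 Pa.
ΔP = 3.807e+05 Pa = 380.7 kPa.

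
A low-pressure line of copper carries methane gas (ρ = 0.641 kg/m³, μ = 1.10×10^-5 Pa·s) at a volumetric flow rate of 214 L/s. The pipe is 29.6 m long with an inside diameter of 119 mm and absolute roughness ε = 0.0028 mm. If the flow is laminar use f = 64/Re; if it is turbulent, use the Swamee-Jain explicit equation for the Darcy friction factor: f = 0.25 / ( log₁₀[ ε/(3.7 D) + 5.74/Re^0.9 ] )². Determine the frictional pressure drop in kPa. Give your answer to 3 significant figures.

ΔP ≈ 0.502 kPa

Q = 214 L/s = 214/1000 = 0.214 m³/s.
Cross-sectional area A = πD²/4 = π(0.119)²/4 = 0.01112 m²; mean velocity V = Q/A = 0.214/0.01112 = 19.24 m/s.
Reynolds number Re = ρVD/μ = 0.641 · 19.24 · 0.119 / 1.1e-05 = 1.334e+05.
Re > 4000 → turbulent. Relative roughness ε/D = 2.8e-06/0.119 = 2.35e-05. Swamee-Jain: f = 0.25/(log₁₀[2.35e-05/3.7 + 5.74/1.334e+05^0.9])² = 0.25/(log₁₀[6.36e-06 + 0.00014])² = 0.25/(-3.835)² = 0.017.
Darcy-Weisbach: ΔP = f(L/D)(ρV²/2) = 0.017·(29.6/0.119)·(0.641·19.24²/2) = 0.017·248.7·118.7 = 501.8 Pa.
ΔP = 501.8 Pa = 0.502 kPa.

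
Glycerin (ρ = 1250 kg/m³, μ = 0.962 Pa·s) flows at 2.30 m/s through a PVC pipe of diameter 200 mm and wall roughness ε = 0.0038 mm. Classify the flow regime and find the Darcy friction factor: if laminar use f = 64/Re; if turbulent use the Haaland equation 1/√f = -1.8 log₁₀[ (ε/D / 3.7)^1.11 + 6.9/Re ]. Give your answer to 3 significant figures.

Re = ρVD/μ = 1250·2.3·0.2/0.962 = 597.7.
Re < 2300 → laminar, so f = 64/Re = 0.1071 (roughness is irrelevant in laminar flow).

f ≈ 0.107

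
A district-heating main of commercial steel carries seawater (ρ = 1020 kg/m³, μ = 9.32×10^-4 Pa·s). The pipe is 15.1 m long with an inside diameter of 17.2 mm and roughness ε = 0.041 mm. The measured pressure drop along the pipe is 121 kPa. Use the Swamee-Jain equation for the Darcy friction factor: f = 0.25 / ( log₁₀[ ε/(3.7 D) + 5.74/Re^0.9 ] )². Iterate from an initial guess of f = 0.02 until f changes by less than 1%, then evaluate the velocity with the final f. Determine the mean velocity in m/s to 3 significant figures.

V ≈ 3.15 m/s

Rearranging Darcy-Weisbach: V = √(2·ΔP·D/(f·L·ρ)). With ε/D = 4.1e-05/0.0172 = 0.00238, iterate starting from f = 0.02:
  f = 0.02 → V = √(2·1.21e+05·0.0172/(0.02·15.1·1020)) = 3.676 m/s; Re = ρVD/μ = 6.92e+04; f → 0.02692
  f = 0.02692 → V = 3.168 m/s; Re = 5.964e+04; f → 0.02723
  f = 0.02723 → V = 3.15 m/s; Re = 5.93e+04; f → 0.02724
Converged (Δf/f < 1%). With the final f = 0.02724: V = √(2·1.21e+05·0.0172/(0.02724·15.1·1020)) = 3.15 m/s.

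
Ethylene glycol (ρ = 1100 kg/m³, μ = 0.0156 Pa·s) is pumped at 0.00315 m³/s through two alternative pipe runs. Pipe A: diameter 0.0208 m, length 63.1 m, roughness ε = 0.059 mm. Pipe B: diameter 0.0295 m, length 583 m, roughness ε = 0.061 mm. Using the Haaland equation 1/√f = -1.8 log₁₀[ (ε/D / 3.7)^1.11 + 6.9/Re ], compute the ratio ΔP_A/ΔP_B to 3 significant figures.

ΔP_A/ΔP_B ≈ 0.600

Pipe A: V = Q/A = 0.00315/0.0003398 = 9.27 m/s; Re = 1.36e+04; ε/D = 0.00284; Haaland → f = 0.0328; ΔP_A = f(L/D)(ρV²/2) = 4.703e+06 Pa.
Pipe B: V = Q/A = 0.00315/0.0006835 = 4.609 m/s; Re = 9587; ε/D = 0.00207; Haaland → f = 0.03394; ΔP_B = f(L/D)(ρV²/2) = 7.836e+06 Pa.
ΔP_A/ΔP_B = 4.703e+06/7.836e+06 = 0.600.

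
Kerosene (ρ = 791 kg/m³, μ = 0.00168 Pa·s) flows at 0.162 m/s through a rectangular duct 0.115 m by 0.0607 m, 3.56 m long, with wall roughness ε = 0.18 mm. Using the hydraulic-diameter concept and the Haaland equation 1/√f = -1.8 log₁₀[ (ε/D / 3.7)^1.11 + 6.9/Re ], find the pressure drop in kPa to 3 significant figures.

ΔP ≈ 0.0177 kPa

Hydraulic diameter D_h = 4A/P = 4·(0.115·0.0607)/(2·(0.115+0.0607)) = 0.02792/0.3514 = 0.07946 m.
Re = ρVD_h/μ = 791·0.162·0.07946/0.00168 = 6061.
ε/D_h = 0.00018/0.07946 = 0.00227; Haaland gives 1/√f = -1.8 log₁₀[0.000271+0.00114] = 5.132, so f = 0.03798.
ΔP = f(L/D_h)(ρV²/2) = 0.03798·3.56/0.07946·10.38 = 17.66 Pa.
ΔP = 0.0177 kPa.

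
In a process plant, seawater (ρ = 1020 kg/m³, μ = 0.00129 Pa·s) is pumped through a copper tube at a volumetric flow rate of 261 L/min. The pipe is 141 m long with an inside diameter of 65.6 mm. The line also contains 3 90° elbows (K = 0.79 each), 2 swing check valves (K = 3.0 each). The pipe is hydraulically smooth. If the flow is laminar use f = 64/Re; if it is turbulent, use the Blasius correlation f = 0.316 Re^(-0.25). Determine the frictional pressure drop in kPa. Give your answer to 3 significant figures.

Q = 261 L/min = 261/60000 = 0.00435 m³/s.
Cross-sectional area A = πD²/4 = π(0.0656)²/4 = 0.00338 m²; mean velocity V = Q/A = 0.00435/0.00338 = 1.287 m/s.
Reynolds number Re = ρVD/μ = 1020 · 1.287 · 0.0656 / 0.00129 = 6.676e+04.
Re > 4000 → turbulent. Smooth-pipe (Blasius): f = 0.316 Re^(-0.25) = 0.316/(6.676e+04)^0.25 = 0.01966.
Total minor-loss coefficient ΣK = 3·0.79 + 2·3 = 8.37.
ΔP = [f·L/D + ΣK]·(ρV²/2) = [0.01966·141/0.0656 + 8.37]·(1020·1.287²/2) = [42.25 + 8.37]·844.8 = 4.277e+04 Pa.
ΔP = 4.277e+04 Pa = 42.8 kPa.

ΔP ≈ 42.8 kPa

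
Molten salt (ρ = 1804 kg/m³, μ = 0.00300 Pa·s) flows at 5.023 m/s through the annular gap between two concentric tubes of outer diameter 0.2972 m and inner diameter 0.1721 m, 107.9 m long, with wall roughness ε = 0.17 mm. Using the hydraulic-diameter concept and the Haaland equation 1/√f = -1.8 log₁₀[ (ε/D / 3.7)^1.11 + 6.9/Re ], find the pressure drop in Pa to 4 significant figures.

ΔP ≈ 427600 Pa

Hydraulic diameter D_h = 4A/P = D_o - D_i = 0.2972 - 0.1721 = 0.1251 m.
Re = ρVD_h/μ = 1804·5.023·0.1251/0.003 = 3.779e+05.
ε/D_h = 0.00017/0.1251 = 0.00136; Haaland gives 1/√f = -1.8 log₁₀[0.000154+1.83e-05] = 6.775, so f = 0.02178.
ΔP = f(L/D_h)(ρV²/2) = 0.02178·107.9/0.1251·2.276e+04 = 4.276e+05 Pa.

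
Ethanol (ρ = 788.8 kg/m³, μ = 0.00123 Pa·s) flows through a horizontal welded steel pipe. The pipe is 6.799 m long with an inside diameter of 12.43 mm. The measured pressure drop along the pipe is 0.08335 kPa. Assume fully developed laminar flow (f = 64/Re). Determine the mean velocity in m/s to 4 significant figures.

V ≈ 0.04812 m/s

For laminar flow, f = 64/Re with Re = ρVD/μ, so Darcy-Weisbach reduces to ΔP = 32μLV/D². Solving for V: V = ΔP·D²/(32μL) = 83.35·(0.01243)²/(32·0.00123·6.799) = 0.04812 m/s.
Check: Re = ρVD/μ = 788.8·0.04812·0.01243/0.00123 = 383.6 < 2300, so the laminar assumption holds.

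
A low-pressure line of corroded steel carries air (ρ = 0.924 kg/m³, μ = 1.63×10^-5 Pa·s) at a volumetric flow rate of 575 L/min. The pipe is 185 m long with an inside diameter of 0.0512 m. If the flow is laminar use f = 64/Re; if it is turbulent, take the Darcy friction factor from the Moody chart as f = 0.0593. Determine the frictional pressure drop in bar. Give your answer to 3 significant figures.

Q = 575 L/min = 575/60000 = 0.009583 m³/s.
Cross-sectional area A = πD²/4 = π(0.0512)²/4 = 0.002059 m²; mean velocity V = Q/A = 0.009583/0.002059 = 4.655 m/s.
Reynolds number Re = ρVD/μ = 0.924 · 4.655 · 0.0512 / 1.63e-05 = 1.351e+04.
Re > 4000 → turbulent; use the Moody-chart value f = 0.0593.
Darcy-Weisbach: ΔP = f(L/D)(ρV²/2) = 0.0593·(185/0.0512)·(0.924·4.655²/2) = 0.0593·3613·10.01 = 2145 Pa.
ΔP = 2145 Pa = 0.0214 bar.

ΔP ≈ 0.0214 bar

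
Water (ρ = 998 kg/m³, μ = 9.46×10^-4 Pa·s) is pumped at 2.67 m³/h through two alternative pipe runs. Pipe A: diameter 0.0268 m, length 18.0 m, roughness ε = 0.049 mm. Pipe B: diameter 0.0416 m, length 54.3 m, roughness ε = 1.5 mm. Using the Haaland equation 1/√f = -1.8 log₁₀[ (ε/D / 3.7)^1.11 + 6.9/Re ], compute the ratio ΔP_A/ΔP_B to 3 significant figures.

ΔP_A/ΔP_B ≈ 1.27

Pipe A: V = Q/A = 0.0007417/0.0005641 = 1.315 m/s; Re = 3.717e+04; ε/D = 0.00183; Haaland → f = 0.02672; ΔP_A = f(L/D)(ρV²/2) = 1.548e+04 Pa.
Pipe B: V = Q/A = 0.0007417/0.001359 = 0.5457 m/s; Re = 2.395e+04; ε/D = 0.0361; Haaland → f = 0.0631; ΔP_B = f(L/D)(ρV²/2) = 1.224e+04 Pa.
ΔP_A/ΔP_B = 1.548e+04/1.224e+04 = 1.27.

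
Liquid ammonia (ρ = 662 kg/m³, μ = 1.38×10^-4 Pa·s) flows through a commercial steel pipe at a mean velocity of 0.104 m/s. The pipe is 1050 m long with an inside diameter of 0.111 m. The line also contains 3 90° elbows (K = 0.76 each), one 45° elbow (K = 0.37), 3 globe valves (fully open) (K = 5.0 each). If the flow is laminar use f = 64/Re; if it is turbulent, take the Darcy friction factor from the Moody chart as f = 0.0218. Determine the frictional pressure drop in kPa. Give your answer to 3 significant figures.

ΔP ≈ 0.801 kPa

Reynolds number Re = ρVD/μ = 662 · 0.104 · 0.111 / 0.000138 = 5.538e+04.
Re > 4000 → turbulent; use the Moody-chart value f = 0.0218.
Total minor-loss coefficient ΣK = 3·0.76 + 1·0.37 + 3·5 = 17.6.
ΔP = [f·L/D + ΣK]·(ρV²/2) = [0.0218·1050/0.111 + 17.6]·(662·0.104²/2) = [206.2 + 17.6]·3.58 = 801.5 Pa.
ΔP = 801.5 Pa = 0.801 kPa.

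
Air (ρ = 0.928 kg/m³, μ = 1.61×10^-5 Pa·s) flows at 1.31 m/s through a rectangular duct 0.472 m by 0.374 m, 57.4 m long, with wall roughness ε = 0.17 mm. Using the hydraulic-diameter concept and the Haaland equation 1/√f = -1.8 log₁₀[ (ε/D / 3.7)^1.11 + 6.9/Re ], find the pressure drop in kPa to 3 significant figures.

Hydraulic diameter D_h = 4A/P = 4·(0.472·0.374)/(2·(0.472+0.374)) = 0.7061/1.692 = 0.4173 m.
Re = ρVD_h/μ = 0.928·1.31·0.4173/1.61e-05 = 3.151e+04.
ε/D_h = 0.00017/0.4173 = 0.000407; Haaland gives 1/√f = -1.8 log₁₀[4.04e-05+0.000219] = 6.455, so f = 0.024.
ΔP = f(L/D_h)(ρV²/2) = 0.024·57.4/0.4173·0.7963 = 2.629 Pa.
ΔP = 0.00263 kPa.

ΔP ≈ 0.00263 kPa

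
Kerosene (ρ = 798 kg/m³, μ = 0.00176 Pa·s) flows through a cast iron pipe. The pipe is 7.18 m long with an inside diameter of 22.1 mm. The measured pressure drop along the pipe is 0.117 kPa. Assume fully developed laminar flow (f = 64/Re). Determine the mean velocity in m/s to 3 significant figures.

For laminar flow, f = 64/Re with Re = ρVD/μ, so Darcy-Weisbach reduces to ΔP = 32μLV/D². Solving for V: V = ΔP·D²/(32μL) = 117·(0.0221)²/(32·0.00176·7.18) = 0.1413 m/s.
Check: Re = ρVD/μ = 798·0.1413·0.0221/0.00176 = 1416 < 2300, so the laminar assumption holds.

V ≈ 0.141 m/s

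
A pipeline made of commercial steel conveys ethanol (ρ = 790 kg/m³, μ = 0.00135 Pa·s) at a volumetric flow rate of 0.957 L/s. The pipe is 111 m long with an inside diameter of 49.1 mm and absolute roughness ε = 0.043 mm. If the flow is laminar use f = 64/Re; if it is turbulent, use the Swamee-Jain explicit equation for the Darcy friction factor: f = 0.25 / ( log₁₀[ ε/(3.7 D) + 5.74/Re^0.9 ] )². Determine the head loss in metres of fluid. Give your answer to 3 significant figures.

Q = 0.957 L/s = 0.957/1000 = 0.000957 m³/s.
Cross-sectional area A = πD²/4 = π(0.0491)²/4 = 0.001893 m²; mean velocity V = Q/A = 0.000957/0.001893 = 0.5054 m/s.
Reynolds number Re = ρVD/μ = 790 · 0.5054 · 0.0491 / 0.00135 = 1.452e+04.
Re > 4000 → turbulent. Relative roughness ε/D = 4.3e-05/0.0491 = 0.000876. Swamee-Jain: f = 0.25/(log₁₀[0.000876/3.7 + 5.74/1.452e+04^0.9])² = 0.25/(log₁₀[0.000237 + 0.00103])² = 0.25/(-2.897)² = 0.02979.
Darcy-Weisbach: ΔP = f(L/D)(ρV²/2) = 0.02979·(111/0.0491)·(790·0.5054²/2) = 0.02979·2261·100.9 = 6795 Pa.
Head loss h_f = ΔP/(ρg) = 6795/(790·9.81) = 0.877 m.

h_f ≈ 0.877 m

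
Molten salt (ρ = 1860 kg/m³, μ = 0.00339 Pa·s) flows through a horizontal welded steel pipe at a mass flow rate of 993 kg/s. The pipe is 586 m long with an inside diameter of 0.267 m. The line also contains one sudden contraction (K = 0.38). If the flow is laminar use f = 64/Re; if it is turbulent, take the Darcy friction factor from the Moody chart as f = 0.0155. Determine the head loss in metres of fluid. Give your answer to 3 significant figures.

h_f ≈ 159 m

A = πD²/4 = π(0.267)²/4 = 0.05599 m²; mean velocity V = ṁ/(ρA) = 993/(1860 · 0.05599) = 9.535 m/s.
Reynolds number Re = ρVD/μ = 1860 · 9.535 · 0.267 / 0.00339 = 1.397e+06.
Re > 4000 → turbulent; use the Moody-chart value f = 0.0155.
Total minor-loss coefficient ΣK = 1·0.38 = 0.38.
ΔP = [f·L/D + ΣK]·(ρV²/2) = [0.0155·586/0.267 + 0.38]·(1860·9.535²/2) = [34.02 + 0.38]·8.455e+04 = 2.909e+06 Pa.
Head loss h_f = ΔP/(ρg) = 2.909e+06/(1860·9.81) = 159 m.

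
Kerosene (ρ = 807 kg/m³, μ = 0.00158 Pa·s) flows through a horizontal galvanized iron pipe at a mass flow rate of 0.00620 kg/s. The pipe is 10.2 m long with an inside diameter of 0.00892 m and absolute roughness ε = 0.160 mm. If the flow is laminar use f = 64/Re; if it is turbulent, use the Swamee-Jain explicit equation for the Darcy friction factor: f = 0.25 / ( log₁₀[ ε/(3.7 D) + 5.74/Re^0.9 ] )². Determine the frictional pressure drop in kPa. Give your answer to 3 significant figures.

ΔP ≈ 0.797 kPa

A = πD²/4 = π(0.00892)²/4 = 6.249e-05 m²; mean velocity V = ṁ/(ρA) = 0.0062/(807 · 6.249e-05) = 0.1229 m/s.
Reynolds number Re = ρVD/μ = 807 · 0.1229 · 0.00892 / 0.00158 = 560.1.
Re < 2300 → laminar flow, so f = 64/Re = 64/560.1 = 0.1143 (the turbulent correlation is not needed).
Darcy-Weisbach: ΔP = f(L/D)(ρV²/2) = 0.1143·(10.2/0.00892)·(807·0.1229²/2) = 0.1143·1143·6.099 = 796.8 Pa.
ΔP = 796.8 Pa = 0.797 kPa.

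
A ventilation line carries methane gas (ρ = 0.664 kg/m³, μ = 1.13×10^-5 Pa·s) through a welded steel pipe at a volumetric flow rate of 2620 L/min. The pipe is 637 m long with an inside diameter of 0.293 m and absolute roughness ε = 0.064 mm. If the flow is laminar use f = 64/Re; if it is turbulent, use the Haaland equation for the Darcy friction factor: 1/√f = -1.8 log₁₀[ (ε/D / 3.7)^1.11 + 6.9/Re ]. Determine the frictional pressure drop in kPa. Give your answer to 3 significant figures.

Q = 2620 L/min = 2620/60000 = 0.04367 m³/s.
Cross-sectional area A = πD²/4 = π(0.293)²/4 = 0.06743 m²; mean velocity V = Q/A = 0.04367/0.06743 = 0.6476 m/s.
Reynolds number Re = ρVD/μ = 0.664 · 0.6476 · 0.293 / 1.13e-05 = 1.115e+04.
Re > 4000 → turbulent. Relative roughness ε/D = 6.4e-05/0.293 = 0.000218. Haaland: 1/√f = -1.8 log₁₀[(0.000218/3.7)^1.11 + 6.9/1.115e+04] = -1.8 log₁₀[2.02e-05 + 0.000619] = 5.75, so f = 0.03025.
Darcy-Weisbach: ΔP = f(L/D)(ρV²/2) = 0.03025·(637/0.293)·(0.664·0.6476²/2) = 0.03025·2174·0.1392 = 9.156 Pa.
ΔP = 9.156 Pa = 0.00916 kPa.

ΔP ≈ 0.00916 kPa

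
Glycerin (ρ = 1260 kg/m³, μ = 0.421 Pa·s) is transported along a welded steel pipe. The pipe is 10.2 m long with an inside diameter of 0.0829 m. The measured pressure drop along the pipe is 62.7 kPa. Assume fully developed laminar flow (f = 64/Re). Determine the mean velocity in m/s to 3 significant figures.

V ≈ 3.14 m/s

For laminar flow, f = 64/Re with Re = ρVD/μ, so Darcy-Weisbach reduces to ΔP = 32μLV/D². Solving for V: V = ΔP·D²/(32μL) = 6.27e+04·(0.0829)²/(32·0.421·10.2) = 3.136 m/s.
Check: Re = ρVD/μ = 1260·3.136·0.0829/0.421 = 778 < 2300, so the laminar assumption holds.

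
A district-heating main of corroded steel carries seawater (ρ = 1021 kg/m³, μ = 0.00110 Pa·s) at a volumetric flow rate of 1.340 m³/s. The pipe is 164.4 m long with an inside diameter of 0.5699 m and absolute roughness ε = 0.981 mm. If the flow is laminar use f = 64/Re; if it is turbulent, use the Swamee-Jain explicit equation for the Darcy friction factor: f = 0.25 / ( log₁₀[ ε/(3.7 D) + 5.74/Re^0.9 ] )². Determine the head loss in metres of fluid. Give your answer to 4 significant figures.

h_f ≈ 9.181 m

Cross-sectional area A = πD²/4 = π(0.5699)²/4 = 0.2551 m²; mean velocity V = Q/A = 1.34/0.2551 = 5.253 m/s.
Reynolds number Re = ρVD/μ = 1021 · 5.253 · 0.5699 / 0.0011 = 2.779e+06.
Re > 4000 → turbulent. Relative roughness ε/D = 0.000981/0.5699 = 0.00172. Swamee-Jain: f = 0.25/(log₁₀[0.00172/3.7 + 5.74/2.779e+06^0.9])² = 0.25/(log₁₀[0.000465 + 9.11e-06])² = 0.25/(-3.324)² = 0.02263.
Darcy-Weisbach: ΔP = f(L/D)(ρV²/2) = 0.02263·(164.4/0.5699)·(1021·5.253²/2) = 0.02263·288.5·1.409e+04 = 9.196e+04 Pa.
Head loss h_f = ΔP/(ρg) = 9.196e+04/(1021·9.81) = 9.181 m.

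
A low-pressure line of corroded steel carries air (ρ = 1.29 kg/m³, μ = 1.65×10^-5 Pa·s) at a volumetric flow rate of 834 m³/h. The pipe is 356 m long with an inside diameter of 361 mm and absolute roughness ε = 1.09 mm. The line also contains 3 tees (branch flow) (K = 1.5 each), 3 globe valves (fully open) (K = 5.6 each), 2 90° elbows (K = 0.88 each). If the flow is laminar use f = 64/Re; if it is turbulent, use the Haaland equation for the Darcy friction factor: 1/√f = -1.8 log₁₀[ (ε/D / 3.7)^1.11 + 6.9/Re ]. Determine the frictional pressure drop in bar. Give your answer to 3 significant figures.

ΔP ≈ 0.00168 bar

Q = 834 m³/h = 834/3600 = 0.2317 m³/s.
Cross-sectional area A = πD²/4 = π(0.361)²/4 = 0.1024 m²; mean velocity V = Q/A = 0.2317/0.1024 = 2.263 m/s.
Reynolds number Re = ρVD/μ = 1.29 · 2.263 · 0.361 / 1.65e-05 = 6.388e+04.
Re > 4000 → turbulent. Relative roughness ε/D = 0.00109/0.361 = 0.00302. Haaland: 1/√f = -1.8 log₁₀[(0.00302/3.7)^1.11 + 6.9/6.388e+04] = -1.8 log₁₀[0.000373 + 0.000108] = 5.972, so f = 0.02804.
Total minor-loss coefficient ΣK = 3·1.5 + 3·5.6 + 2·0.88 = 23.1.
ΔP = [f·L/D + ΣK]·(ρV²/2) = [0.02804·356/0.361 + 23.1]·(1.29·2.263²/2) = [27.65 + 23.1]·3.304 = 167.6 Pa.
ΔP = 167.6 Pa = 0.00168 bar.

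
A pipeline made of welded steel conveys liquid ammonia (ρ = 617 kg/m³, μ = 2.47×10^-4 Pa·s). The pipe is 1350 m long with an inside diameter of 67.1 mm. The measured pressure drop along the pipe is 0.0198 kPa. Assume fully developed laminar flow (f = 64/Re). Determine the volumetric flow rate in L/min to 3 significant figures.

For laminar flow, f = 64/Re with Re = ρVD/μ, so Darcy-Weisbach reduces to ΔP = 32μLV/D². Solving for V: V = ΔP·D²/(32μL) = 19.8·(0.0671)²/(32·0.000247·1350) = 0.008355 m/s.
Check: Re = ρVD/μ = 617·0.008355·0.0671/0.000247 = 1400 < 2300, so the laminar assumption holds.
Q = V·A = 0.008355·(π/4·0.0671²) = 2.954e-05 m³/s = 1.77 L/min.

Q ≈ 1.77 L/min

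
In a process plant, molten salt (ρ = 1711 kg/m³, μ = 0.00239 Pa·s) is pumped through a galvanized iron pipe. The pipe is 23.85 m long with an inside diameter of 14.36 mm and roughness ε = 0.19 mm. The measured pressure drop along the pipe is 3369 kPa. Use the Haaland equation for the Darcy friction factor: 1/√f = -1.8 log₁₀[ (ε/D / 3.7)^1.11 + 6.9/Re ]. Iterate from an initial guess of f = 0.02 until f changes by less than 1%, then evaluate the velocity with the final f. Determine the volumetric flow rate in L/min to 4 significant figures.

Rearranging Darcy-Weisbach: V = √(2·ΔP·D/(f·L·ρ)). With ε/D = 0.00019/0.01436 = 0.0132, iterate starting from f = 0.02:
  f = 0.02 → V = √(2·3.369e+06·0.01436/(0.02·23.85·1711)) = 10.89 m/s; Re = ρVD/μ = 1.119e+05; f → 0.04227
  f = 0.04227 → V = 7.489 m/s; Re = 7.699e+04; f → 0.04246
Converged (Δf/f < 1%). With the final f = 0.04246: V = √(2·3.369e+06·0.01436/(0.04246·23.85·1711)) = 7.472 m/s.
Q = V·A = 7.472·(π/4·0.01436²) = 0.00121 m³/s = 72.61 L/min.

Q ≈ 72.61 L/min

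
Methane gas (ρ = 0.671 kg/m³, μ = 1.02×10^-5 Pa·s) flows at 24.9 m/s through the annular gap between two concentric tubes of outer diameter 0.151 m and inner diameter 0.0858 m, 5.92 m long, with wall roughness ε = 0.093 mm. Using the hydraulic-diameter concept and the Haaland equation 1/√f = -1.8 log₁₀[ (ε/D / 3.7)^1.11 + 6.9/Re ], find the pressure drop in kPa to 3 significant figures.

Hydraulic diameter D_h = 4A/P = D_o - D_i = 0.151 - 0.0858 = 0.0652 m.
Re = ρVD_h/μ = 0.671·24.9·0.0652/1.02e-05 = 1.068e+05.
ε/D_h = 9.3e-05/0.0652 = 0.00143; Haaland gives 1/√f = -1.8 log₁₀[0.000162+6.46e-05] = 6.559, so f = 0.02324.
ΔP = f(L/D_h)(ρV²/2) = 0.02324·5.92/0.0652·208 = 439 Pa.
ΔP = 0.439 kPa.

ΔP ≈ 0.439 kPa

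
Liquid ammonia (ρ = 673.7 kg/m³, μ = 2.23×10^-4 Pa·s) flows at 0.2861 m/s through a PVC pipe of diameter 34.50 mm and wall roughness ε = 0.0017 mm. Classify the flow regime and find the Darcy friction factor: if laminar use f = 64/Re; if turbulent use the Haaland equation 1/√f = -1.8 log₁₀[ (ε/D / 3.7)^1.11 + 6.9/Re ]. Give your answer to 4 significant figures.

f ≈ 0.02344

Re = ρVD/μ = 673.7·0.2861·0.0345/0.000223 = 2.982e+04.
Re > 4000 → turbulent. ε/D = 1.7e-06/0.0345 = 4.93e-05; Haaland: 1/√f = -1.8 log₁₀[3.87e-06 + 0.000231] = 6.531, so f = 0.02344.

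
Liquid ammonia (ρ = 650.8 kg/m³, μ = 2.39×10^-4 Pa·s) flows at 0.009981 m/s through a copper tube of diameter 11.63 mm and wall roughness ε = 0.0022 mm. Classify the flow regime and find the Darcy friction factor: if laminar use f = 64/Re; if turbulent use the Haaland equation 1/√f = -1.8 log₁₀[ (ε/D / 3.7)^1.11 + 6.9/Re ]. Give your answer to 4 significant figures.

Re = ρVD/μ = 650.8·0.009981·0.01163/0.000239 = 316.1.
Re < 2300 → laminar, so f = 64/Re = 0.2025 (roughness is irrelevant in laminar flow).

f ≈ 0.2025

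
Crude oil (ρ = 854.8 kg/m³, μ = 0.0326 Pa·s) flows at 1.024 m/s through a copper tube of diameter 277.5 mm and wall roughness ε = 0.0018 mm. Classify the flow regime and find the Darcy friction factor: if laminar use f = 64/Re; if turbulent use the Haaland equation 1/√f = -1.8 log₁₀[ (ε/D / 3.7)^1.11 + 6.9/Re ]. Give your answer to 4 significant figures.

f ≈ 0.03355

Re = ρVD/μ = 854.8·1.024·0.2775/0.0326 = 7451.
Re > 4000 → turbulent. ε/D = 1.8e-06/0.2775 = 6.49e-06; Haaland: 1/√f = -1.8 log₁₀[4.08e-07 + 0.000926] = 5.46, so f = 0.03355.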